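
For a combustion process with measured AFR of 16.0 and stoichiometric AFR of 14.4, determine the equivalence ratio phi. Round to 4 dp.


phi = AFR_stoich / AFR_actual
phi = 14.4 / 16.0 = 0.9000


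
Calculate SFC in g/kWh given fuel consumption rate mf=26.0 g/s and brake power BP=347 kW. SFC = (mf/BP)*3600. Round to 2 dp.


SFC = (mf / BP) * 3600
Rate = 26.0 / 347 = 0.074928 g/(s*kW)
SFC = 0.074928 * 3600 = 269.74 g/kWh


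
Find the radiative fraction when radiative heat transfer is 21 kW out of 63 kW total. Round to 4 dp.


f_rad = Q_rad / Q_total
f_rad = 21 / 63 = 0.3333


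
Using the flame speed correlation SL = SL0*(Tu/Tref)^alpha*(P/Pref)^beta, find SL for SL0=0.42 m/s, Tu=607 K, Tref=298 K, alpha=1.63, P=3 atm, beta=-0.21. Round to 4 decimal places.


SL = SL0 * (Tu/Tref)^alpha * (P/Pref)^beta
T ratio = 607/298 = 2.03691275
(T ratio)^alpha = 2.03691275^1.63 = 3.188784
(P/Pref)^beta = 3^(-0.21) = 0.793971
SL = 0.42 * 3.188784 * 0.793971 = 1.0634 m/s


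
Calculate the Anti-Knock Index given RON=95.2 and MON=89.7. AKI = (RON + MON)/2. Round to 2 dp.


AKI = (RON + MON) / 2
AKI = (95.2 + 89.7) / 2
AKI = 184.9 / 2 = 92.45


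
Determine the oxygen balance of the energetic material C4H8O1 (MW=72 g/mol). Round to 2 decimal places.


OB = -1600 * (2C + H/2 - O) / MW
Inner = 2*4 + 8/2 - 1 = 11.00
OB = -1600 * 11.00 / 72 = -244.44%


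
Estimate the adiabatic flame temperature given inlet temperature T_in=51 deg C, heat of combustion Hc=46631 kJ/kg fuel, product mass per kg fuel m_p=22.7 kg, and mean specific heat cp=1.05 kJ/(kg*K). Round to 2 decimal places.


T_ad = T_in + Hc / (m_p * cp)
Denominator = 22.7 * 1.05 = 23.8350
Temperature rise = 46631 / 23.8350 = 1956.41 K
T_ad = 51 + 1956.41 = 2007.41 deg C


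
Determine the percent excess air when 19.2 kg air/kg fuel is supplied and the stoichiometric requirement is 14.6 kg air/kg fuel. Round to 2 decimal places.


Excess air = actual - stoichiometric = 19.2 - 14.6 = 4.60 kg/kg fuel
Excess air % = (excess / stoich) * 100 = (4.60 / 14.6) * 100 = 31.51%


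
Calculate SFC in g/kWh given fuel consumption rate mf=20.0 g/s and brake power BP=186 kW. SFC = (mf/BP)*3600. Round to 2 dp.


SFC = (mf / BP) * 3600
Rate = 20.0 / 186 = 0.107527 g/(s*kW)
SFC = 0.107527 * 3600 = 387.10 g/kWh


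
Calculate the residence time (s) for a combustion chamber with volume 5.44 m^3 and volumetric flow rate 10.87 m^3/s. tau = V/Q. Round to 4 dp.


tau = V / Q_flow
tau = 5.44 / 10.87 = 0.5005 s


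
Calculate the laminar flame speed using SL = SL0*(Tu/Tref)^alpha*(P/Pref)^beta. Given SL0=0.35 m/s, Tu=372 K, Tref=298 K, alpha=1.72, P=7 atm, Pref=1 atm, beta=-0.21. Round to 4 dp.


SL = SL0 * (Tu/Tref)^alpha * (P/Pref)^beta
T ratio = 372/298 = 1.24832215
(T ratio)^alpha = 1.24832215^1.72 = 1.464475
(P/Pref)^beta = 7^(-0.21) = 0.664553
SL = 0.35 * 1.464475 * 0.664553 = 0.3406 m/s


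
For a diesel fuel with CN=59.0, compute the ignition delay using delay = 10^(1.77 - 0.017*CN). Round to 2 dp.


delay = 10^(1.77 - 0.017*CN)
Exponent = 1.77 - 0.017*59.0 = 0.7670
delay = 10^0.7670 = 5.85 ms


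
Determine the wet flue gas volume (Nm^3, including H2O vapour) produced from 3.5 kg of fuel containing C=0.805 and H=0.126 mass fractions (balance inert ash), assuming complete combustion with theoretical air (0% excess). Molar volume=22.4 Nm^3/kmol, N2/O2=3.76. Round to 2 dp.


Per kg fuel: CO2 = (C/12 kmol)*22.4 = (0.805/12)*22.4 = 1.50267 Nm^3
Per kg fuel: H2O = (H/2 kmol)*22.4 = (0.126/2)*22.4 = 1.41120 Nm^3
O2 needed per kg fuel = C/12 + H/4 = 0.805/12 + 0.126/4 = 0.09858333 kmol
Per kg fuel: N2 = O2*3.76*22.4 = 0.09858333*3.76*22.4 = 8.30308 Nm^3
Total per kg = 1.50267 + 1.41120 + 8.30308 = 11.21695 Nm^3
Total = 11.21695 * 3.5 = 39.26 Nm^3


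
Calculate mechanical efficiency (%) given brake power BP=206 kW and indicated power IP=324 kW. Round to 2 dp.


eta_mech = (BP / IP) * 100
Ratio = 206 / 324 = 0.6358
eta_mech = 0.6358 * 100 = 63.58%


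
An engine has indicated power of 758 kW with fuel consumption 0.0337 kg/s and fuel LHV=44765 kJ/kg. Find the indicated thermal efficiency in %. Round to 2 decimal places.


eta_ith = (IP / (mf * LHV)) * 100
Denominator = 0.0337 * 44765 = 1508.5805 kW
eta_ith = (758 / 1508.5805) * 100 = 50.25%


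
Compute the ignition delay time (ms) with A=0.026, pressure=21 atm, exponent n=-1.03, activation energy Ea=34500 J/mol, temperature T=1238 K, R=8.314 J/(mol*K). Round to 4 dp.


tau = A * P^n * exp(Ea/(R*T))
P^n = 21^(-1.03) = 0.04346244
Ea/(R*T) = 34500/(8.314*1238) = 3.351880
exp(Ea/(R*T)) = 28.556362
tau = 0.026 * 0.04346244 * 28.556362 = 0.0323 ms


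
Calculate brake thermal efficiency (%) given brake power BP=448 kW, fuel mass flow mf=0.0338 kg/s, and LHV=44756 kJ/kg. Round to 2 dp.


eta_BTE = (BP / (mf * LHV)) * 100
Denominator = 0.0338 * 44756 = 1512.7528 kW
eta_BTE = (448 / 1512.7528) * 100 = 29.61%


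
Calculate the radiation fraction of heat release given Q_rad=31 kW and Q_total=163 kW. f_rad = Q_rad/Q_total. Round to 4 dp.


f_rad = Q_rad / Q_total
f_rad = 31 / 163 = 0.1902


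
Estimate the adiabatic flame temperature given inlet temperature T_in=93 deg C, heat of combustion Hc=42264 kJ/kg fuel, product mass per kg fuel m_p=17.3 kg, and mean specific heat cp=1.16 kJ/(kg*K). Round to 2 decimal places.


T_ad = T_in + Hc / (m_p * cp)
Denominator = 17.3 * 1.16 = 20.0680
Temperature rise = 42264 / 20.0680 = 2106.04 K
T_ad = 93 + 2106.04 = 2199.04 deg C


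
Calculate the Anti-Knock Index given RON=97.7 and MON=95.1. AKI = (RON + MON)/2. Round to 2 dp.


AKI = (RON + MON) / 2
AKI = (97.7 + 95.1) / 2
AKI = 192.8 / 2 = 96.40


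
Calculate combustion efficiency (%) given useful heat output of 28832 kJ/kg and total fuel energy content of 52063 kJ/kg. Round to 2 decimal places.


Efficiency = (Q_useful / Q_fuel) * 100
Efficiency = (28832 / 52063) * 100
Efficiency = 0.5538 * 100 = 55.38%


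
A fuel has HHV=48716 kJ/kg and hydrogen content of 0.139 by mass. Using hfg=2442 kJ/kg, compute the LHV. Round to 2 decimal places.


LHV = HHV - hfg * 9 * H
Water correction = 2442 * 9 * 0.139 = 3054.942 kJ/kg
LHV = 48716 - 3054.942 = 45661.06 kJ/kg


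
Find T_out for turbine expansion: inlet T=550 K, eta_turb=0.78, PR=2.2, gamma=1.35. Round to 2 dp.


T_out = T_in * (1 - eta * (1 - PR^(-(gamma-1)/gamma)))
Exponent = -(1.35-1)/1.35 = -0.25925926
PR^exp = 2.2^(-0.25925926) = 0.81512413
Factor = 1 - 0.78*(1 - 0.81512413) = 0.85579682
T_out = 550 * 0.85579682 = 470.69 K


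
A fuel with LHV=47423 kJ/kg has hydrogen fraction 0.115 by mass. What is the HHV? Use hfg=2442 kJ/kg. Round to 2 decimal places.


HHV = LHV + hfg * 9 * H
Water addition = 2442 * 9 * 0.115 = 2527.470 kJ/kg
HHV = 47423 + 2527.470 = 49950.47 kJ/kg


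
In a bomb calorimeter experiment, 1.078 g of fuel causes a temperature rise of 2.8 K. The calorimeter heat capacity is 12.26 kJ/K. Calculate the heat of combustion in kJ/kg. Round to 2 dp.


Hc = C_cal * delta_T / m_fuel
Q_released = 12.26 * 2.8 = 34.3280 kJ
m_fuel = 1.078 g = 1.078/1000 kg = 0.001078 kg
Hc = 34.3280 / 0.001078 = 31844.16 kJ/kg


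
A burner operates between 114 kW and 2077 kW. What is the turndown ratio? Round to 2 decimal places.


TDR = Q_max / Q_min
TDR = 2077 / 114 = 18.22


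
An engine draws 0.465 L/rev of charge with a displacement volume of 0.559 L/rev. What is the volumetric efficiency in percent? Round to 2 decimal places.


eta_v = (V_actual / V_disp) * 100
Ratio = 0.465 / 0.559 = 0.8318
eta_v = 0.8318 * 100 = 83.18%


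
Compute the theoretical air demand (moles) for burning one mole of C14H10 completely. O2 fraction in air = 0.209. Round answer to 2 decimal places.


Balanced combustion: C14H10 + 16.5 O2 -> 14 CO2 + 5 H2O
O2 needed = C + H/4 = 14 + 10/4 = 16.50 moles
Air moles = O2 / 0.209 = 16.50 / 0.209 = 78.95 moles air


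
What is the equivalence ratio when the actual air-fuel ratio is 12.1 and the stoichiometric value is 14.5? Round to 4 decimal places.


phi = AFR_stoich / AFR_actual
phi = 14.5 / 12.1 = 1.1983


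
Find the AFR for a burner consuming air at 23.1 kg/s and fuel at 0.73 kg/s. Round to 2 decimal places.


AFR = m_air / m_fuel
AFR = 23.1 / 0.73 = 31.64


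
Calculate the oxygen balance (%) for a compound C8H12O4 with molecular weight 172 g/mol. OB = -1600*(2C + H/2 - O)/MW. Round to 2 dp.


OB = -1600 * (2C + H/2 - O) / MW
Inner = 2*8 + 12/2 - 4 = 18.00
OB = -1600 * 18.00 / 172 = -167.44%


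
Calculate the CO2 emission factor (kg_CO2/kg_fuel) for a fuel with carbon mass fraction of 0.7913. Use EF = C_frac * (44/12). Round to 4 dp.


EF = C_frac * (M_CO2 / M_C)
EF = 0.7913 * (44/12)
EF = 0.7913 * 3.666667 = 2.9014 kg_CO2/kg_fuel


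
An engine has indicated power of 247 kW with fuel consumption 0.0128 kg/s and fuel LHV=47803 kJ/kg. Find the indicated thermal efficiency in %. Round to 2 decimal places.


eta_ith = (IP / (mf * LHV)) * 100
Denominator = 0.0128 * 47803 = 611.8784 kW
eta_ith = (247 / 611.8784) * 100 = 40.37%


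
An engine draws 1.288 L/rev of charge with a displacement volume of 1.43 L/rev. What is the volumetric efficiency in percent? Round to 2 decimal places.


eta_v = (V_actual / V_disp) * 100
Ratio = 1.288 / 1.43 = 0.9007
eta_v = 0.9007 * 100 = 90.07%


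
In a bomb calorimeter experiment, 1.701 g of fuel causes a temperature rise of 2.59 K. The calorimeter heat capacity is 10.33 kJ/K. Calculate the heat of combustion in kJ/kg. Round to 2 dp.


Hc = C_cal * delta_T / m_fuel
Q_released = 10.33 * 2.59 = 26.7547 kJ
m_fuel = 1.701 g = 1.701/1000 kg = 0.001701 kg
Hc = 26.7547 / 0.001701 = 15728.81 kJ/kg


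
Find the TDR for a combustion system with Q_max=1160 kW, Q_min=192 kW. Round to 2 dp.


TDR = Q_max / Q_min
TDR = 1160 / 192 = 6.04


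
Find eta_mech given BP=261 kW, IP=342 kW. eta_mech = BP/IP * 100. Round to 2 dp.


eta_mech = (BP / IP) * 100
Ratio = 261 / 342 = 0.7632
eta_mech = 0.7632 * 100 = 76.32%


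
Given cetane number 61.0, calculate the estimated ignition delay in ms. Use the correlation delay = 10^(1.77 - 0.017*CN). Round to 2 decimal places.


delay = 10^(1.77 - 0.017*CN)
Exponent = 1.77 - 0.017*61.0 = 0.7330
delay = 10^0.7330 = 5.41 ms


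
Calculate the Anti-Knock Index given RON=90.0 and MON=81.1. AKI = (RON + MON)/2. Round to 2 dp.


AKI = (RON + MON) / 2
AKI = (90.0 + 81.1) / 2
AKI = 171.1 / 2 = 85.55


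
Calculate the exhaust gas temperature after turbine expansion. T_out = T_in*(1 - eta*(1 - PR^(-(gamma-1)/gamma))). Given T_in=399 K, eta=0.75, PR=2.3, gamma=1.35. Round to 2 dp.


T_out = T_in * (1 - eta * (1 - PR^(-(gamma-1)/gamma)))
Exponent = -(1.35-1)/1.35 = -0.25925926
PR^exp = 2.3^(-0.25925926) = 0.80578413
Factor = 1 - 0.75*(1 - 0.80578413) = 0.85433810
T_out = 399 * 0.85433810 = 340.88 K


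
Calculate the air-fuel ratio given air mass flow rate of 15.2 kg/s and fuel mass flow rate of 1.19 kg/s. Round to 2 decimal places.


AFR = m_air / m_fuel
AFR = 15.2 / 1.19 = 12.77


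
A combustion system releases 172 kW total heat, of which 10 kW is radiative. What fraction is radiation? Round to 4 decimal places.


f_rad = Q_rad / Q_total
f_rad = 10 / 172 = 0.0581


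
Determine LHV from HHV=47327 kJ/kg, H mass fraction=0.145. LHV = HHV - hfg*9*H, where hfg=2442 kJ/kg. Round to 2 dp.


LHV = HHV - hfg * 9 * H
Water correction = 2442 * 9 * 0.145 = 3186.810 kJ/kg
LHV = 47327 - 3186.810 = 44140.19 kJ/kg


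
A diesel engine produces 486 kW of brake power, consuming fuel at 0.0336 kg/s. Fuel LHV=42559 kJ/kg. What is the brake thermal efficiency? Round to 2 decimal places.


eta_BTE = (BP / (mf * LHV)) * 100
Denominator = 0.0336 * 42559 = 1429.9824 kW
eta_BTE = (486 / 1429.9824) * 100 = 33.99%


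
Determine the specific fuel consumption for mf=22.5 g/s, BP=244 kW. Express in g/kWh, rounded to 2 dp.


SFC = (mf / BP) * 3600
Rate = 22.5 / 244 = 0.092213 g/(s*kW)
SFC = 0.092213 * 3600 = 331.97 g/kWh


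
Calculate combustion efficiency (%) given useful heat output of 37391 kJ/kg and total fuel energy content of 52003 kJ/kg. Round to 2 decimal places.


Efficiency = (Q_useful / Q_fuel) * 100
Efficiency = (37391 / 52003) * 100
Efficiency = 0.7190 * 100 = 71.90%


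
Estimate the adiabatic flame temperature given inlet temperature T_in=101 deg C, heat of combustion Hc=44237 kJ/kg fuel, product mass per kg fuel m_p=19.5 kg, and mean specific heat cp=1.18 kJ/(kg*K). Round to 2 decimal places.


T_ad = T_in + Hc / (m_p * cp)
Denominator = 19.5 * 1.18 = 23.0100
Temperature rise = 44237 / 23.0100 = 1922.51 K
T_ad = 101 + 1922.51 = 2023.51 deg C


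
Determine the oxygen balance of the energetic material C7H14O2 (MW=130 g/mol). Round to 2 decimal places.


OB = -1600 * (2C + H/2 - O) / MW
Inner = 2*7 + 14/2 - 2 = 19.00
OB = -1600 * 19.00 / 130 = -233.85%


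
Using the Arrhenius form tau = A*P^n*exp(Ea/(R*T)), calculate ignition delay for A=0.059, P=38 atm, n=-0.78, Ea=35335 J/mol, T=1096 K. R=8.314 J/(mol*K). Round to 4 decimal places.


tau = A * P^n * exp(Ea/(R*T))
P^n = 38^(-0.78) = 0.05858262
Ea/(R*T) = 35335/(8.314*1096) = 3.877792
exp(Ea/(R*T)) = 48.317417
tau = 0.059 * 0.05858262 * 48.317417 = 0.1670 ms


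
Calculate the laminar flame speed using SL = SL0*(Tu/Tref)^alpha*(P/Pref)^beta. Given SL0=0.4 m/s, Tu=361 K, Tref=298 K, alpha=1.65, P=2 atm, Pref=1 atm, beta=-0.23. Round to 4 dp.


SL = SL0 * (Tu/Tref)^alpha * (P/Pref)^beta
T ratio = 361/298 = 1.21140940
(T ratio)^alpha = 1.21140940^1.65 = 1.372240
(P/Pref)^beta = 2^(-0.23) = 0.852635
SL = 0.4 * 1.372240 * 0.852635 = 0.4680 m/s


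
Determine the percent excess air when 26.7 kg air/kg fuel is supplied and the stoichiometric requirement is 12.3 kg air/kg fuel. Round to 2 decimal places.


Excess air = actual - stoichiometric = 26.7 - 12.3 = 14.40 kg/kg fuel
Excess air % = (excess / stoich) * 100 = (14.40 / 12.3) * 100 = 117.07%


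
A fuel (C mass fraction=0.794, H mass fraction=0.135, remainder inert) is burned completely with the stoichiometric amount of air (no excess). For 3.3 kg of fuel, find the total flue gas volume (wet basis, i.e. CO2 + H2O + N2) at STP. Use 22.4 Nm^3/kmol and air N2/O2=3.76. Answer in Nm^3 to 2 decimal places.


Per kg fuel: CO2 = (C/12 kmol)*22.4 = (0.794/12)*22.4 = 1.48213 Nm^3
Per kg fuel: H2O = (H/2 kmol)*22.4 = (0.135/2)*22.4 = 1.51200 Nm^3
O2 needed per kg fuel = C/12 + H/4 = 0.794/12 + 0.135/4 = 0.09991667 kmol
Per kg fuel: N2 = O2*3.76*22.4 = 0.09991667*3.76*22.4 = 8.41538 Nm^3
Total per kg = 1.48213 + 1.51200 + 8.41538 = 11.40951 Nm^3
Total = 11.40951 * 3.3 = 37.65 Nm^3


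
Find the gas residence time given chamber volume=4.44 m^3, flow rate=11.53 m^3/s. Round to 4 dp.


tau = V / Q_flow
tau = 4.44 / 11.53 = 0.3851 s


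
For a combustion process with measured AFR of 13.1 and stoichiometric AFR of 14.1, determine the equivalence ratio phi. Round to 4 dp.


phi = AFR_stoich / AFR_actual
phi = 14.1 / 13.1 = 1.0763


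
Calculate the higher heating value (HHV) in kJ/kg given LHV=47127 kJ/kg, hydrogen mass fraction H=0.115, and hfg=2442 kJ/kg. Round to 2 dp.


HHV = LHV + hfg * 9 * H
Water addition = 2442 * 9 * 0.115 = 2527.470 kJ/kg
HHV = 47127 + 2527.470 = 49654.47 kJ/kg


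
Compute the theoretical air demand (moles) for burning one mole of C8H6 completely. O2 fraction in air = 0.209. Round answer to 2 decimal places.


Balanced combustion: C8H6 + 9.5 O2 -> 8 CO2 + 3 H2O
O2 needed = C + H/4 = 8 + 6/4 = 9.50 moles
Air moles = O2 / 0.209 = 9.50 / 0.209 = 45.45 moles air


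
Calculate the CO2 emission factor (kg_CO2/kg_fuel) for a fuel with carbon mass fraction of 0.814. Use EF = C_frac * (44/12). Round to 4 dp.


EF = C_frac * (M_CO2 / M_C)
EF = 0.814 * (44/12)
EF = 0.814 * 3.666667 = 2.9847 kg_CO2/kg_fuel


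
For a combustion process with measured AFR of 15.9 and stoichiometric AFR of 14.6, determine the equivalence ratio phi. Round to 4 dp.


phi = AFR_stoich / AFR_actual
phi = 14.6 / 15.9 = 0.9182


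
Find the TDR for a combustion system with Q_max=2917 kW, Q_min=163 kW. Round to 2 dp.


TDR = Q_max / Q_min
TDR = 2917 / 163 = 17.90


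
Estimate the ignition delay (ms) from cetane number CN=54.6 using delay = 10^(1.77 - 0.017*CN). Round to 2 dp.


delay = 10^(1.77 - 0.017*CN)
Exponent = 1.77 - 0.017*54.6 = 0.8418
delay = 10^0.8418 = 6.95 ms


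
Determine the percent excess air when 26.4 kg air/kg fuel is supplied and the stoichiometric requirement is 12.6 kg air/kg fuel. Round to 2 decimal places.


Excess air = actual - stoichiometric = 26.4 - 12.6 = 13.80 kg/kg fuel
Excess air % = (excess / stoich) * 100 = (13.80 / 12.6) * 100 = 109.52%


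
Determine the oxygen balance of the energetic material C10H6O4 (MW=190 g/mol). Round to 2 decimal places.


OB = -1600 * (2C + H/2 - O) / MW
Inner = 2*10 + 6/2 - 4 = 19.00
OB = -1600 * 19.00 / 190 = -160.00%


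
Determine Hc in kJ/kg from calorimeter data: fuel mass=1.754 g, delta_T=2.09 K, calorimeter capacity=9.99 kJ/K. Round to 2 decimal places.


Hc = C_cal * delta_T / m_fuel
Q_released = 9.99 * 2.09 = 20.8791 kJ
m_fuel = 1.754 g = 1.754/1000 kg = 0.001754 kg
Hc = 20.8791 / 0.001754 = 11903.71 kJ/kg


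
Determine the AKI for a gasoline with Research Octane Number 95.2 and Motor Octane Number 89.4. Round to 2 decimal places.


AKI = (RON + MON) / 2
AKI = (95.2 + 89.4) / 2
AKI = 184.6 / 2 = 92.30


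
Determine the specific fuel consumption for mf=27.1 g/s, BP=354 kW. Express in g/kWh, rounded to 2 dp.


SFC = (mf / BP) * 3600
Rate = 27.1 / 354 = 0.076554 g/(s*kW)
SFC = 0.076554 * 3600 = 275.59 g/kWh


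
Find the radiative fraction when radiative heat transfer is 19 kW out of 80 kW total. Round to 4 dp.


f_rad = Q_rad / Q_total
f_rad = 19 / 80 = 0.2375


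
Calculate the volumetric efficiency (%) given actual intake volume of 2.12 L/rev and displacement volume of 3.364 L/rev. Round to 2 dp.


eta_v = (V_actual / V_disp) * 100
Ratio = 2.12 / 3.364 = 0.6302
eta_v = 0.6302 * 100 = 63.02%


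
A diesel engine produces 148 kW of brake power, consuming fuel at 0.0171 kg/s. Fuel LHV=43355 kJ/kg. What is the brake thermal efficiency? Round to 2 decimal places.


eta_BTE = (BP / (mf * LHV)) * 100
Denominator = 0.0171 * 43355 = 741.3705 kW
eta_BTE = (148 / 741.3705) * 100 = 19.96%


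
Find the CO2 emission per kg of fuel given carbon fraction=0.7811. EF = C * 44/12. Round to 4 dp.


EF = C_frac * (M_CO2 / M_C)
EF = 0.7811 * (44/12)
EF = 0.7811 * 3.666667 = 2.8640 kg_CO2/kg_fuel


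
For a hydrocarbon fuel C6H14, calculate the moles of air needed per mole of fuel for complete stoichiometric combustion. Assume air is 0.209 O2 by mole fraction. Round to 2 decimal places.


Balanced combustion: C6H14 + 9.5 O2 -> 6 CO2 + 7 H2O
O2 needed = C + H/4 = 6 + 14/4 = 9.50 moles
Air moles = O2 / 0.209 = 9.50 / 0.209 = 45.45 moles air


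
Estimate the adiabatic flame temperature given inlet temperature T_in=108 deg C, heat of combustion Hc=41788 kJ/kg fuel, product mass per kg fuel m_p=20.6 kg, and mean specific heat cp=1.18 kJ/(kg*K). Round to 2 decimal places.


T_ad = T_in + Hc / (m_p * cp)
Denominator = 20.6 * 1.18 = 24.3080
Temperature rise = 41788 / 24.3080 = 1719.10 K
T_ad = 108 + 1719.10 = 1827.10 deg C


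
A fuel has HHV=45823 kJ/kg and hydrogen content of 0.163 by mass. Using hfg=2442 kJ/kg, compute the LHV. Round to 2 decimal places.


LHV = HHV - hfg * 9 * H
Water correction = 2442 * 9 * 0.163 = 3582.414 kJ/kg
LHV = 45823 - 3582.414 = 42240.59 kJ/kg


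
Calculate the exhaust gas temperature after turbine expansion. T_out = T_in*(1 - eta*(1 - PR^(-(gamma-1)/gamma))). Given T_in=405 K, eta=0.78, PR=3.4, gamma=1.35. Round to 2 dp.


T_out = T_in * (1 - eta * (1 - PR^(-(gamma-1)/gamma)))
Exponent = -(1.35-1)/1.35 = -0.25925926
PR^exp = 3.4^(-0.25925926) = 0.72813041
Factor = 1 - 0.78*(1 - 0.72813041) = 0.78794172
T_out = 405 * 0.78794172 = 319.12 K


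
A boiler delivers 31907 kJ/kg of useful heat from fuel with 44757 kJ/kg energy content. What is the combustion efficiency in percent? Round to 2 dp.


Efficiency = (Q_useful / Q_fuel) * 100
Efficiency = (31907 / 44757) * 100
Efficiency = 0.7129 * 100 = 71.29%


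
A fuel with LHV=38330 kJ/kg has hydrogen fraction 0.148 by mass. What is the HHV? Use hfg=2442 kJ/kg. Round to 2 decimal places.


HHV = LHV + hfg * 9 * H
Water addition = 2442 * 9 * 0.148 = 3252.744 kJ/kg
HHV = 38330 + 3252.744 = 41582.74 kJ/kg


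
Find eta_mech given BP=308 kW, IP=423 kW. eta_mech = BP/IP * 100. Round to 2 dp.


eta_mech = (BP / IP) * 100
Ratio = 308 / 423 = 0.7281
eta_mech = 0.7281 * 100 = 72.81%


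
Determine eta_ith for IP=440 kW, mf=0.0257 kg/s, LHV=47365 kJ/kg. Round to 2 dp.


eta_ith = (IP / (mf * LHV)) * 100
Denominator = 0.0257 * 47365 = 1217.2805 kW
eta_ith = (440 / 1217.2805) * 100 = 36.15%


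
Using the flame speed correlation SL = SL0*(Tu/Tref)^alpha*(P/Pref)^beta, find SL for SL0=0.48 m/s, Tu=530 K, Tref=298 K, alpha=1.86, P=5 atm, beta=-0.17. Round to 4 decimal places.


SL = SL0 * (Tu/Tref)^alpha * (P/Pref)^beta
T ratio = 530/298 = 1.77852349
(T ratio)^alpha = 1.77852349^1.86 = 2.918172
(P/Pref)^beta = 5^(-0.17) = 0.760633
SL = 0.48 * 2.918172 * 0.760633 = 1.0654 m/s


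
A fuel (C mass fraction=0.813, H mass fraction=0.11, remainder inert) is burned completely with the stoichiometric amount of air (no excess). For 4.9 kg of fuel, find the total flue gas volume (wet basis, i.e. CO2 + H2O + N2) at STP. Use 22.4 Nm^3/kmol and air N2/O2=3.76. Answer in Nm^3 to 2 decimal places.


Per kg fuel: CO2 = (C/12 kmol)*22.4 = (0.813/12)*22.4 = 1.51760 Nm^3
Per kg fuel: H2O = (H/2 kmol)*22.4 = (0.11/2)*22.4 = 1.23200 Nm^3
O2 needed per kg fuel = C/12 + H/4 = 0.813/12 + 0.11/4 = 0.09525000 kmol
Per kg fuel: N2 = O2*3.76*22.4 = 0.09525000*3.76*22.4 = 8.02234 Nm^3
Total per kg = 1.51760 + 1.23200 + 8.02234 = 10.77194 Nm^3
Total = 10.77194 * 4.9 = 52.78 Nm^3


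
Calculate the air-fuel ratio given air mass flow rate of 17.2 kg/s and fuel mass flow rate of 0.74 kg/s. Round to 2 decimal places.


AFR = m_air / m_fuel
AFR = 17.2 / 0.74 = 23.24


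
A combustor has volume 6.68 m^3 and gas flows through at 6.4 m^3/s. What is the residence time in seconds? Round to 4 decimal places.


tau = V / Q_flow
tau = 6.68 / 6.4 = 1.0438 s


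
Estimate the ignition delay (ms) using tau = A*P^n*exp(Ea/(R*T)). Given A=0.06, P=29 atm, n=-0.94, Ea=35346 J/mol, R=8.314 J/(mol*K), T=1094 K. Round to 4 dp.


tau = A * P^n * exp(Ea/(R*T))
P^n = 29^(-0.94) = 0.04220325
Ea/(R*T) = 35346/(8.314*1094) = 3.886091
exp(Ea/(R*T)) = 48.720052
tau = 0.06 * 0.04220325 * 48.720052 = 0.1234 ms


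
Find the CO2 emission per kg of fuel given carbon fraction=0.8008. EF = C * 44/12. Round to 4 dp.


EF = C_frac * (M_CO2 / M_C)
EF = 0.8008 * (44/12)
EF = 0.8008 * 3.666667 = 2.9363 kg_CO2/kg_fuel


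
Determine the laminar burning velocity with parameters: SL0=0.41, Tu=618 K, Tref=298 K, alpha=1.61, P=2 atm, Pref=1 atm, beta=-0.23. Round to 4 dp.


SL = SL0 * (Tu/Tref)^alpha * (P/Pref)^beta
T ratio = 618/298 = 2.07382550
(T ratio)^alpha = 2.07382550^1.61 = 3.235961
(P/Pref)^beta = 2^(-0.23) = 0.852635
SL = 0.41 * 3.235961 * 0.852635 = 1.1312 m/s


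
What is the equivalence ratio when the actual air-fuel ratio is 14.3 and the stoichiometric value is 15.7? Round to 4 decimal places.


phi = AFR_stoich / AFR_actual
phi = 15.7 / 14.3 = 1.0979


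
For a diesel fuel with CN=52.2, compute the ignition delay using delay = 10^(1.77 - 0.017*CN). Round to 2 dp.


delay = 10^(1.77 - 0.017*CN)
Exponent = 1.77 - 0.017*52.2 = 0.8826
delay = 10^0.8826 = 7.63 ms


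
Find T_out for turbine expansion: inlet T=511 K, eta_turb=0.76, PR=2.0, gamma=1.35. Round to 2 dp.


T_out = T_in * (1 - eta * (1 - PR^(-(gamma-1)/gamma)))
Exponent = -(1.35-1)/1.35 = -0.25925926
PR^exp = 2.0^(-0.25925926) = 0.83551680
Factor = 1 - 0.76*(1 - 0.83551680) = 0.87499277
T_out = 511 * 0.87499277 = 447.12 K


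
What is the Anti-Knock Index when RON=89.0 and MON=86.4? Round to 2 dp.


AKI = (RON + MON) / 2
AKI = (89.0 + 86.4) / 2
AKI = 175.4 / 2 = 87.70


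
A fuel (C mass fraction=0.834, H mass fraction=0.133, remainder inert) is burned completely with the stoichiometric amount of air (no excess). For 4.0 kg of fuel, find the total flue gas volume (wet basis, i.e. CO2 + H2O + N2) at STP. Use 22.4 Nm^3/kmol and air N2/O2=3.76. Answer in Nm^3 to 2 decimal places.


Per kg fuel: CO2 = (C/12 kmol)*22.4 = (0.834/12)*22.4 = 1.55680 Nm^3
Per kg fuel: H2O = (H/2 kmol)*22.4 = (0.133/2)*22.4 = 1.48960 Nm^3
O2 needed per kg fuel = C/12 + H/4 = 0.834/12 + 0.133/4 = 0.10275000 kmol
Per kg fuel: N2 = O2*3.76*22.4 = 0.10275000*3.76*22.4 = 8.65402 Nm^3
Total per kg = 1.55680 + 1.48960 + 8.65402 = 11.70042 Nm^3
Total = 11.70042 * 4.0 = 46.80 Nm^3


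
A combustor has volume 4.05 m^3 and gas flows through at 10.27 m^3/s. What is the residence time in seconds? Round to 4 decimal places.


tau = V / Q_flow
tau = 4.05 / 10.27 = 0.3944 s


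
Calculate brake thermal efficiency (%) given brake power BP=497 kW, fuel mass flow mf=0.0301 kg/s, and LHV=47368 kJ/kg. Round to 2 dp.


eta_BTE = (BP / (mf * LHV)) * 100
Denominator = 0.0301 * 47368 = 1425.7768 kW
eta_BTE = (497 / 1425.7768) * 100 = 34.86%


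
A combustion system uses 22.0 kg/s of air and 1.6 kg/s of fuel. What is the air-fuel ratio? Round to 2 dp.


AFR = m_air / m_fuel
AFR = 22.0 / 1.6 = 13.75


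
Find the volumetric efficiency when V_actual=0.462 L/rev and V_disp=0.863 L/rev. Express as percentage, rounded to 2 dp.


eta_v = (V_actual / V_disp) * 100
Ratio = 0.462 / 0.863 = 0.5353
eta_v = 0.5353 * 100 = 53.53%


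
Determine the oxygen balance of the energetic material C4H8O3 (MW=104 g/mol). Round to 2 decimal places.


OB = -1600 * (2C + H/2 - O) / MW
Inner = 2*4 + 8/2 - 3 = 9.00
OB = -1600 * 9.00 / 104 = -138.46%


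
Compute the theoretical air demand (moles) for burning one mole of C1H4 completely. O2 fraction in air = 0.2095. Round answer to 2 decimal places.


Balanced combustion: C1H4 + 2 O2 -> 1 CO2 + 2 H2O
O2 needed = C + H/4 = 1 + 4/4 = 2.00 moles
Air moles = O2 / 0.2095 = 2.00 / 0.2095 = 9.55 moles air


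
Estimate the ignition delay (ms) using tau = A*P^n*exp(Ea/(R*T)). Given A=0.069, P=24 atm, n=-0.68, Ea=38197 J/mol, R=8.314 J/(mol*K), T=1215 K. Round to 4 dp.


tau = A * P^n * exp(Ea/(R*T))
P^n = 24^(-0.68) = 0.11520103
Ea/(R*T) = 38197/(8.314*1215) = 3.781316
exp(Ea/(R*T)) = 43.873736
tau = 0.069 * 0.11520103 * 43.873736 = 0.3487 ms


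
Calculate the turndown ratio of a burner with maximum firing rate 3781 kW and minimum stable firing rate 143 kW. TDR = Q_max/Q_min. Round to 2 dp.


TDR = Q_max / Q_min
TDR = 3781 / 143 = 26.44


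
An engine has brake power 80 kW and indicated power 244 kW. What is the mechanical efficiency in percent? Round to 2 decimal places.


eta_mech = (BP / IP) * 100
Ratio = 80 / 244 = 0.3279
eta_mech = 0.3279 * 100 = 32.79%


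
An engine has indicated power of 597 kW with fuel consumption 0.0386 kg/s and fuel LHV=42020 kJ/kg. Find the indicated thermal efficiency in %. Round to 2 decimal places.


eta_ith = (IP / (mf * LHV)) * 100
Denominator = 0.0386 * 42020 = 1621.9720 kW
eta_ith = (597 / 1621.9720) * 100 = 36.81%


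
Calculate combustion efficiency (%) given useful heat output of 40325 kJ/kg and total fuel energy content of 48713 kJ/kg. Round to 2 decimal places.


Efficiency = (Q_useful / Q_fuel) * 100
Efficiency = (40325 / 48713) * 100
Efficiency = 0.8278 * 100 = 82.78%


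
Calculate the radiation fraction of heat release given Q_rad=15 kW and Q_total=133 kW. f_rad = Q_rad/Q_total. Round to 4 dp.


f_rad = Q_rad / Q_total
f_rad = 15 / 133 = 0.1128


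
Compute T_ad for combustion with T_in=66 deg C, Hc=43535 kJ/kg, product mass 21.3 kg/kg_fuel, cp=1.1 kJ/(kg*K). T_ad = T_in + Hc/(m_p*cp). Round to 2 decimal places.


T_ad = T_in + Hc / (m_p * cp)
Denominator = 21.3 * 1.1 = 23.4300
Temperature rise = 43535 / 23.4300 = 1858.09 K
T_ad = 66 + 1858.09 = 1924.09 deg C


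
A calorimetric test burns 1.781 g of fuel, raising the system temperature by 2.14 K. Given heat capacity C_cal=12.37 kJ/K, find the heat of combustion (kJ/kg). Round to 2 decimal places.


Hc = C_cal * delta_T / m_fuel
Q_released = 12.37 * 2.14 = 26.4718 kJ
m_fuel = 1.781 g = 1.781/1000 kg = 0.001781 kg
Hc = 26.4718 / 0.001781 = 14863.45 kJ/kg


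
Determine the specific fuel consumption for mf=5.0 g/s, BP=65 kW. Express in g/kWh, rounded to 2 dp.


SFC = (mf / BP) * 3600
Rate = 5.0 / 65 = 0.076923 g/(s*kW)
SFC = 0.076923 * 3600 = 276.92 g/kWh


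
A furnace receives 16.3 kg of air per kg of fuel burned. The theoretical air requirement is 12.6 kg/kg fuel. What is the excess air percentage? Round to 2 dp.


Excess air = actual - stoichiometric = 16.3 - 12.6 = 3.70 kg/kg fuel
Excess air % = (excess / stoich) * 100 = (3.70 / 12.6) * 100 = 29.37%


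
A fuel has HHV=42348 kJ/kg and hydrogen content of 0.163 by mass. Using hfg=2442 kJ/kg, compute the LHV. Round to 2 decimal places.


LHV = HHV - hfg * 9 * H
Water correction = 2442 * 9 * 0.163 = 3582.414 kJ/kg
LHV = 42348 - 3582.414 = 38765.59 kJ/kg


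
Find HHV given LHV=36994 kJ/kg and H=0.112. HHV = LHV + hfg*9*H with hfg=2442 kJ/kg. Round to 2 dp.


HHV = LHV + hfg * 9 * H
Water addition = 2442 * 9 * 0.112 = 2461.536 kJ/kg
HHV = 36994 + 2461.536 = 39455.54 kJ/kg


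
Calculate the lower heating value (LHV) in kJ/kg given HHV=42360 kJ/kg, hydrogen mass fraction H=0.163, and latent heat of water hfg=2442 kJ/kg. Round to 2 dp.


LHV = HHV - hfg * 9 * H
Water correction = 2442 * 9 * 0.163 = 3582.414 kJ/kg
LHV = 42360 - 3582.414 = 38777.59 kJ/kg


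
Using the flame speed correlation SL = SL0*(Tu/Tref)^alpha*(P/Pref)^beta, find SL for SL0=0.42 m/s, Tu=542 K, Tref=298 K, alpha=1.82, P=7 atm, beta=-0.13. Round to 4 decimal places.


SL = SL0 * (Tu/Tref)^alpha * (P/Pref)^beta
T ratio = 542/298 = 1.81879195
(T ratio)^alpha = 1.81879195^1.82 = 2.970333
(P/Pref)^beta = 7^(-0.13) = 0.776492
SL = 0.42 * 2.970333 * 0.776492 = 0.9687 m/s


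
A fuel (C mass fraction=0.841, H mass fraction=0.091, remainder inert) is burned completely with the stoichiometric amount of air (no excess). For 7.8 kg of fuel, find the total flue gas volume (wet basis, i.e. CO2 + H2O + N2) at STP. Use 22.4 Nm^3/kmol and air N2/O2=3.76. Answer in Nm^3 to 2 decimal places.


Per kg fuel: CO2 = (C/12 kmol)*22.4 = (0.841/12)*22.4 = 1.56987 Nm^3
Per kg fuel: H2O = (H/2 kmol)*22.4 = (0.091/2)*22.4 = 1.01920 Nm^3
O2 needed per kg fuel = C/12 + H/4 = 0.841/12 + 0.091/4 = 0.09283333 kmol
Per kg fuel: N2 = O2*3.76*22.4 = 0.09283333*3.76*22.4 = 7.81879 Nm^3
Total per kg = 1.56987 + 1.01920 + 7.81879 = 10.40786 Nm^3
Total = 10.40786 * 7.8 = 81.18 Nm^3


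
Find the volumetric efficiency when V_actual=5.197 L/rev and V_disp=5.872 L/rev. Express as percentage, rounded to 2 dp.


eta_v = (V_actual / V_disp) * 100
Ratio = 5.197 / 5.872 = 0.8850
eta_v = 0.8850 * 100 = 88.50%


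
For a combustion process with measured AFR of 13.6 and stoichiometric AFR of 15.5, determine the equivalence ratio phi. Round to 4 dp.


phi = AFR_stoich / AFR_actual
phi = 15.5 / 13.6 = 1.1397


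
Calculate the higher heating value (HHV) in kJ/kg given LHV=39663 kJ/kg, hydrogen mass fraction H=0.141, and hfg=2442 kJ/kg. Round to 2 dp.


HHV = LHV + hfg * 9 * H
Water addition = 2442 * 9 * 0.141 = 3098.898 kJ/kg
HHV = 39663 + 3098.898 = 42761.90 kJ/kg


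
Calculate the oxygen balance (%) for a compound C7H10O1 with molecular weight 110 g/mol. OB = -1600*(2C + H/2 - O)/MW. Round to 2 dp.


OB = -1600 * (2C + H/2 - O) / MW
Inner = 2*7 + 10/2 - 1 = 18.00
OB = -1600 * 18.00 / 110 = -261.82%


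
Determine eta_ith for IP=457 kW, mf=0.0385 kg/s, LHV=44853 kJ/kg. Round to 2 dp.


eta_ith = (IP / (mf * LHV)) * 100
Denominator = 0.0385 * 44853 = 1726.8405 kW
eta_ith = (457 / 1726.8405) * 100 = 26.46%


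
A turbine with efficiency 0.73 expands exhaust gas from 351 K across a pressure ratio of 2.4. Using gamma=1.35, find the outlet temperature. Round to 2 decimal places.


T_out = T_in * (1 - eta * (1 - PR^(-(gamma-1)/gamma)))
Exponent = -(1.35-1)/1.35 = -0.25925926
PR^exp = 2.4^(-0.25925926) = 0.79694200
Factor = 1 - 0.73*(1 - 0.79694200) = 0.85176766
T_out = 351 * 0.85176766 = 298.97 K


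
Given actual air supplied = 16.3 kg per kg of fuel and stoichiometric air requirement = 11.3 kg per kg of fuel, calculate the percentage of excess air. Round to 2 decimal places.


Excess air = actual - stoichiometric = 16.3 - 11.3 = 5.00 kg/kg fuel
Excess air % = (excess / stoich) * 100 = (5.00 / 11.3) * 100 = 44.25%


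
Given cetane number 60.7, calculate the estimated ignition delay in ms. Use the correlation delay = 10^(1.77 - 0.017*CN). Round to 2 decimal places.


delay = 10^(1.77 - 0.017*CN)
Exponent = 1.77 - 0.017*60.7 = 0.7381
delay = 10^0.7381 = 5.47 ms


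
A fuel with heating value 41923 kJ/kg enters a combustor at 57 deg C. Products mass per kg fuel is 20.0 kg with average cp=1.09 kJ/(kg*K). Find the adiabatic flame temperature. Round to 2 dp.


T_ad = T_in + Hc / (m_p * cp)
Denominator = 20.0 * 1.09 = 21.8000
Temperature rise = 41923 / 21.8000 = 1923.07 K
T_ad = 57 + 1923.07 = 1980.07 deg C


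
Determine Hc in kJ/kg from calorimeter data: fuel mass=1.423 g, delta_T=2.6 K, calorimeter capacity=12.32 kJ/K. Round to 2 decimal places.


Hc = C_cal * delta_T / m_fuel
Q_released = 12.32 * 2.6 = 32.0320 kJ
m_fuel = 1.423 g = 1.423/1000 kg = 0.001423 kg
Hc = 32.0320 / 0.001423 = 22510.19 kJ/kg


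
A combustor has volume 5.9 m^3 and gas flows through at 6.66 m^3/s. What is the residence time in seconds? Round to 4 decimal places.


tau = V / Q_flow
tau = 5.9 / 6.66 = 0.8859 s


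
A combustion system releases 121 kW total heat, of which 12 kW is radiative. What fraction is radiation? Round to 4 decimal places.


f_rad = Q_rad / Q_total
f_rad = 12 / 121 = 0.0992


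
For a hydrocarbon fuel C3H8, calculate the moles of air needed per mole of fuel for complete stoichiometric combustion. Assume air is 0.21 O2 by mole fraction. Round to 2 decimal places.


Balanced combustion: C3H8 + 5 O2 -> 3 CO2 + 4 H2O
O2 needed = C + H/4 = 3 + 8/4 = 5.00 moles
Air moles = O2 / 0.21 = 5.00 / 0.21 = 23.81 moles air


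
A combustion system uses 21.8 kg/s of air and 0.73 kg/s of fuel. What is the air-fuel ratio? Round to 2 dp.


AFR = m_air / m_fuel
AFR = 21.8 / 0.73 = 29.86


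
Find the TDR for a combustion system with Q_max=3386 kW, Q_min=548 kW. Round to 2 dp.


TDR = Q_max / Q_min
TDR = 3386 / 548 = 6.18


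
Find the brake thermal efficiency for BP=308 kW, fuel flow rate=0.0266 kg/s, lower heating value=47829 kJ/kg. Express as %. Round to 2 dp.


eta_BTE = (BP / (mf * LHV)) * 100
Denominator = 0.0266 * 47829 = 1272.2514 kW
eta_BTE = (308 / 1272.2514) * 100 = 24.21%


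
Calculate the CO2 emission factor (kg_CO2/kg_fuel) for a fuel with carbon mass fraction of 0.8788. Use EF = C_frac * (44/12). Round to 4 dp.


EF = C_frac * (M_CO2 / M_C)
EF = 0.8788 * (44/12)
EF = 0.8788 * 3.666667 = 3.2223 kg_CO2/kg_fuel


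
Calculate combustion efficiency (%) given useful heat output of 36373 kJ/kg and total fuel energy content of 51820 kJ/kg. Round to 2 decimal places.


Efficiency = (Q_useful / Q_fuel) * 100
Efficiency = (36373 / 51820) * 100
Efficiency = 0.7019 * 100 = 70.19%


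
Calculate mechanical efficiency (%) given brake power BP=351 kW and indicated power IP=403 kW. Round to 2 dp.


eta_mech = (BP / IP) * 100
Ratio = 351 / 403 = 0.8710
eta_mech = 0.8710 * 100 = 87.10%


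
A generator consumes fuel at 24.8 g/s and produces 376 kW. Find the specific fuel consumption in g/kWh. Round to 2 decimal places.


SFC = (mf / BP) * 3600
Rate = 24.8 / 376 = 0.065957 g/(s*kW)
SFC = 0.065957 * 3600 = 237.45 g/kWh


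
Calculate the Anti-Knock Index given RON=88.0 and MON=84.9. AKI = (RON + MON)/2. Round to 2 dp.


AKI = (RON + MON) / 2
AKI = (88.0 + 84.9) / 2
AKI = 172.9 / 2 = 86.45


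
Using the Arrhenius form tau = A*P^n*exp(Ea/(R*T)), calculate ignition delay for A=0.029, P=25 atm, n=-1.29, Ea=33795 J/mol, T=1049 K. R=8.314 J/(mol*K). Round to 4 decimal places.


tau = A * P^n * exp(Ea/(R*T))
P^n = 25^(-1.29) = 0.01572742
Ea/(R*T) = 33795/(8.314*1049) = 3.874957
exp(Ea/(R*T)) = 48.180650
tau = 0.029 * 0.01572742 * 48.180650 = 0.0220 ms


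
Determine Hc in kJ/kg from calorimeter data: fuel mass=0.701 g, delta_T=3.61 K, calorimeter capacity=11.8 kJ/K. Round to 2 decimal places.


Hc = C_cal * delta_T / m_fuel
Q_released = 11.8 * 3.61 = 42.5980 kJ
m_fuel = 0.701 g = 0.701/1000 kg = 0.000701 kg
Hc = 42.5980 / 0.000701 = 60767.48 kJ/kg


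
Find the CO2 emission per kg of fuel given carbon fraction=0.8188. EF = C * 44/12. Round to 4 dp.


EF = C_frac * (M_CO2 / M_C)
EF = 0.8188 * (44/12)
EF = 0.8188 * 3.666667 = 3.0023 kg_CO2/kg_fuel


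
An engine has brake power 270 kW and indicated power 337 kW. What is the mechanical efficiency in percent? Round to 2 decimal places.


eta_mech = (BP / IP) * 100
Ratio = 270 / 337 = 0.8012
eta_mech = 0.8012 * 100 = 80.12%


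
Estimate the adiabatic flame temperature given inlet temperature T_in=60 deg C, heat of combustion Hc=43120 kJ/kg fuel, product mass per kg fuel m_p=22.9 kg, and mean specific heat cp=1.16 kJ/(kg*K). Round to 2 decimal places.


T_ad = T_in + Hc / (m_p * cp)
Denominator = 22.9 * 1.16 = 26.5640
Temperature rise = 43120 / 26.5640 = 1623.25 K
T_ad = 60 + 1623.25 = 1683.25 deg C


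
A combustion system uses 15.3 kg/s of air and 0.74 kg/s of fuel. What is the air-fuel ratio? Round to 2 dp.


AFR = m_air / m_fuel
AFR = 15.3 / 0.74 = 20.68


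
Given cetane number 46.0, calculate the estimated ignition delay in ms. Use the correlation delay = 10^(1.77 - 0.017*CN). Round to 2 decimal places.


delay = 10^(1.77 - 0.017*CN)
Exponent = 1.77 - 0.017*46.0 = 0.9880
delay = 10^0.9880 = 9.73 ms


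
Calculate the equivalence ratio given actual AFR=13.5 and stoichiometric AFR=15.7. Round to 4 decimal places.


phi = AFR_stoich / AFR_actual
phi = 15.7 / 13.5 = 1.1630


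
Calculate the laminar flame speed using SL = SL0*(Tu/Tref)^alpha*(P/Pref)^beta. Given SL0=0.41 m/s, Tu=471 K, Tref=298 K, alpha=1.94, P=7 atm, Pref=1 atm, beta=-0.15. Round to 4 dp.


SL = SL0 * (Tu/Tref)^alpha * (P/Pref)^beta
T ratio = 471/298 = 1.58053691
(T ratio)^alpha = 1.58053691^1.94 = 2.430418
(P/Pref)^beta = 7^(-0.15) = 0.746853
SL = 0.41 * 2.430418 * 0.746853 = 0.7442 m/s


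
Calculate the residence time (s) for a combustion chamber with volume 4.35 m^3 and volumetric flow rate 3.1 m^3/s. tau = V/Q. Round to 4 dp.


tau = V / Q_flow
tau = 4.35 / 3.1 = 1.4032 s


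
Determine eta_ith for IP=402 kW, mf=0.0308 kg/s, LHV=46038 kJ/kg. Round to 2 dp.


eta_ith = (IP / (mf * LHV)) * 100
Denominator = 0.0308 * 46038 = 1417.9704 kW
eta_ith = (402 / 1417.9704) * 100 = 28.35%


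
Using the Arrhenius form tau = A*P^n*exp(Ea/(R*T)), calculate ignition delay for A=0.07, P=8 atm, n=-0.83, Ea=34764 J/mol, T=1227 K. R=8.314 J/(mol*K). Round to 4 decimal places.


tau = A * P^n * exp(Ea/(R*T))
P^n = 8^(-0.83) = 0.17800627
Ea/(R*T) = 34764/(8.314*1227) = 3.407808
exp(Ea/(R*T)) = 30.198985
tau = 0.07 * 0.17800627 * 30.198985 = 0.3763 ms


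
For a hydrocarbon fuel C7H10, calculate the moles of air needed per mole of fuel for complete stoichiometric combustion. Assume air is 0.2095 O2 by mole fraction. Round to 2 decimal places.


Balanced combustion: C7H10 + 9.5 O2 -> 7 CO2 + 5 H2O
O2 needed = C + H/4 = 7 + 10/4 = 9.50 moles
Air moles = O2 / 0.2095 = 9.50 / 0.2095 = 45.35 moles air


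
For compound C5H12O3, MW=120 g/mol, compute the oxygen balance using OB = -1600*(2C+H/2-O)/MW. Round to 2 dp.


OB = -1600 * (2C + H/2 - O) / MW
Inner = 2*5 + 12/2 - 3 = 13.00
OB = -1600 * 13.00 / 120 = -173.33%
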